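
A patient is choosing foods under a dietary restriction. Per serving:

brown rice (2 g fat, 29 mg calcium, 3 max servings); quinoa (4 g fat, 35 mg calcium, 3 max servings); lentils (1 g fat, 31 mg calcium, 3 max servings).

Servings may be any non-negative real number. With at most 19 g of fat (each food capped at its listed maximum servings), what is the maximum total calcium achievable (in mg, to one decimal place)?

Calcium per g fat: lentils 31, brown rice 14.5, quinoa 8.75.
Take 3 servings of lentils: uses 3 g fat, +93.0 mg calcium (running total 93.0 mg).
Take 3 servings of brown rice: uses 6 g fat, +87.0 mg calcium (running total 180.0 mg).
Take 2.5 servings of quinoa: uses 10 g fat, +87.5 mg calcium (running total 267.5 mg).
Filling greedily by calcium-per-g fat is optimal for one linear limit, giving 267.5 mg.

267.5 mg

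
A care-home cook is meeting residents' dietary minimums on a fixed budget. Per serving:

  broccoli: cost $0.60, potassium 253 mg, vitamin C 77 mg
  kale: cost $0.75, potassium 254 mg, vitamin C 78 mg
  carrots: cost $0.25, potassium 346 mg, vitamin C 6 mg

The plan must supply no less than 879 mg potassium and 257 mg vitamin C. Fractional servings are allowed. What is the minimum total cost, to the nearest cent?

$2.02

broccoli only: max(879/253, 257/77) = 3.474 servings → $2.08.
kale only: max(879/254, 257/78) = 3.461 servings → $2.60.
carrots only: max(879/346, 257/6) = 42.83 servings → $10.71.
broccoli + kale: the both-tight solution has a negative serving — not a feasible corner.
broccoli + carrots with both tight: 3.329 servings and 0.106 servings → $2.02.
kale + carrots with both tight: 3.285 servings and 0.129 servings → $2.50.
Cheapest feasible corner: $2.02.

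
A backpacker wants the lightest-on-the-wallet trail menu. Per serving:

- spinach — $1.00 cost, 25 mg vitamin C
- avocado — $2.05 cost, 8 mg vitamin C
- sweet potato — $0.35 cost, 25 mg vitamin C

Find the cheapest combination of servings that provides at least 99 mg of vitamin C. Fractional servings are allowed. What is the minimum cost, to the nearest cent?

Cost per mg of vitamin C: sweet potato $0.0140, spinach $0.0400, avocado $0.2562.
With no serving limits, use only sweet potato: 99 mg / 25 mg = 3.96 servings × $0.35 = $1.39.

$1.39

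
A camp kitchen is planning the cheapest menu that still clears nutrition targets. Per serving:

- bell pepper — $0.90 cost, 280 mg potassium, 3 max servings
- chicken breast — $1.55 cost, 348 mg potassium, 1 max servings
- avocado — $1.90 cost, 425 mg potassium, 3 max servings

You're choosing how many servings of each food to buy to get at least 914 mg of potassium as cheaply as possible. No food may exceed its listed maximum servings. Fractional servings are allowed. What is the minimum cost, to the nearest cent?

$3.03

Cost per mg of potassium: bell pepper $0.0032, chicken breast $0.0045, avocado $0.0045.
Take 3 servings of bell pepper: +840.0 mg potassium for $2.70 (total $2.70, still need 74.0 mg).
Take 0.2126 servings of chicken breast: +74.0 mg potassium for $0.33 (total $3.03, still need 0.0 mg).
Greedy by cheapest-per-mg is optimal for a single linear constraint, so the minimum cost is $3.03.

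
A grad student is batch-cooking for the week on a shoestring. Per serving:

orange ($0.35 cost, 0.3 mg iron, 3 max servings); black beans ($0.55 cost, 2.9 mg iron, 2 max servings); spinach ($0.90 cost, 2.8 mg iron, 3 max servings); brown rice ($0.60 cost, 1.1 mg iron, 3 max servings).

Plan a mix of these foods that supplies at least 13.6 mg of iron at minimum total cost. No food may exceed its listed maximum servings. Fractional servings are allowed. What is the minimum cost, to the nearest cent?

$3.61

Cost per mg of iron: black beans $0.1897, spinach $0.3214, brown rice $0.5455, orange $1.1667.
Take 2 servings of black beans: +5.8 mg iron for $1.10 (total $1.10, still need 7.8 mg).
Take 2.786 servings of spinach: +7.8 mg iron for $2.51 (total $3.61, still need 0.0 mg).
Greedy by cheapest-per-mg is optimal for a single linear constraint, so the minimum cost is $3.61.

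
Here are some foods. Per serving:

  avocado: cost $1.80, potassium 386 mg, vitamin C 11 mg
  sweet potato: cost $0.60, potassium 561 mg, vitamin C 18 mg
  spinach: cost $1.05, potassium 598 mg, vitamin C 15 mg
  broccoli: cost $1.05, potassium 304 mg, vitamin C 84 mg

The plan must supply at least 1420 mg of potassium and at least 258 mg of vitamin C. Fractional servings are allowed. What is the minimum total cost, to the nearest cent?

Two binding constraints pin down two serving amounts, so the optimal mix uses at most two foods. The candidates are each food alone (scaled to the tighter of potassium/vitamin C) and each pair with both constraints tight.
avocado only: max(1420/386, 258/11) = 23.45 servings → $42.22.
sweet potato only: max(1420/561, 258/18) = 14.33 servings → $8.60.
spinach only: max(1420/598, 258/15) = 17.2 servings → $18.06.
broccoli only: max(1420/304, 258/84) = 4.671 servings → $4.90.
avocado + sweet potato: intersection lies outside the first quadrant.
avocado + spinach: the both-tight solution has a negative serving — not a feasible corner.
avocado + broccoli with both tight: 1.405 servings and 2.887 servings → $5.56.
sweet potato + spinach: intersection lies outside the first quadrant.
sweet potato + broccoli with both tight: 0.9807 servings and 2.861 servings → $3.59.
spinach + broccoli with both tight: 0.8944 servings and 2.912 servings → $4.00.
So the least-cost plan costs $3.59.

$3.59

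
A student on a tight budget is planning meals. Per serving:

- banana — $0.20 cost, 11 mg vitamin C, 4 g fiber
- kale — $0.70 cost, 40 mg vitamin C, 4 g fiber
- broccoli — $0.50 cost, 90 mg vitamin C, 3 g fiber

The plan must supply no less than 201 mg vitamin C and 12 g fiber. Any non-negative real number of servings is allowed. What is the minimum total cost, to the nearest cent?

Check every corner: each single food scaled to meet both minima, and each pair solved so both constraints bind.
banana only: max(201/11, 12/4) = 18.27 servings → $3.65.
kale only: max(201/40, 12/4) = 5.025 servings → $3.52.
broccoli only: max(201/90, 12/3) = 4 servings → $2.00.
banana + kale with both targets exact would need a negative amount; discard.
banana + broccoli with both tight: 1.459 servings and 2.055 servings → $1.32.
kale + broccoli with both tight: 1.988 servings and 1.35 servings → $2.07.
So the least-cost plan costs $1.32.

$1.32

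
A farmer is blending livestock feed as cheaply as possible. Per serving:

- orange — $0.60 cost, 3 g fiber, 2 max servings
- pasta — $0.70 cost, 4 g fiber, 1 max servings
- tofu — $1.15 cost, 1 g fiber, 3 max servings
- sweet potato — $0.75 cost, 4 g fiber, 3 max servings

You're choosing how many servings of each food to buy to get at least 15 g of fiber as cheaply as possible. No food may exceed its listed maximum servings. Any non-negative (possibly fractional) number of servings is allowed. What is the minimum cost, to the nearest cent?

Cost per g of fiber: pasta $0.1750, sweet potato $0.1875, orange $0.2000, tofu $1.1500.
Take 1 serving of pasta: +4.0 g fiber for $0.70 (total $0.70, still need 11.0 g).
Take 2.75 servings of sweet potato: +11.0 g fiber for $2.06 (total $2.76, still need 0.0 g).
Filling from the cheapest source first is optimal under one linear minimum: $2.76.

$2.76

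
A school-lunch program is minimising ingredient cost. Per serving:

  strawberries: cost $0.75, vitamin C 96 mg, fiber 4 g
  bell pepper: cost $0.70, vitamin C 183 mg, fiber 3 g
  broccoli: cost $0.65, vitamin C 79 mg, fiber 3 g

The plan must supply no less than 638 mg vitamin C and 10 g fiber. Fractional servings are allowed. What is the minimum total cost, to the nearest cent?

The cheapest plan sits at a corner of the feasible region — with two constraints it uses at most two foods.
strawberries only: max(638/96, 10/4) = 6.646 servings → $4.98.
bell pepper only: max(638/183, 10/3) = 3.486 servings → $2.44.
broccoli only: max(638/79, 10/3) = 8.076 servings → $5.25.
strawberries + bell pepper: the both-tight solution has a negative serving — not a feasible corner.
strawberries + broccoli with both targets exact would need a negative amount; discard.
bell pepper + broccoli: the both-tight solution has a negative serving — not a feasible corner.
Cheapest feasible corner: $2.44.

$2.44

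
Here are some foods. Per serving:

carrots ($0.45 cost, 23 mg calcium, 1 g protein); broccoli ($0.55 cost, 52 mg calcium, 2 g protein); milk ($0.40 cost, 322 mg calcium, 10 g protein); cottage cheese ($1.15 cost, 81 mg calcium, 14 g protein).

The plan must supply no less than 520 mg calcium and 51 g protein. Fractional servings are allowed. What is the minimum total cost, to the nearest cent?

carrots only: max(520/23, 51/1) = 51 servings → $22.95.
broccoli only: max(520/52, 51/2) = 25.5 servings → $14.03.
milk only: max(520/322, 51/10) = 5.1 servings → $2.04.
cottage cheese only: max(520/81, 51/14) = 6.42 servings → $7.38.
carrots + broccoli: the both-tight solution has a negative serving — not a feasible corner.
carrots + milk: the both-tight solution has a negative serving — not a feasible corner.
carrots + cottage cheese with both tight: 13.07 servings and 2.71 servings → $9.00.
broccoli + milk: intersection lies outside the first quadrant.
broccoli + cottage cheese with both tight: 5.564 servings and 2.848 servings → $6.34.
milk + cottage cheese with both tight: 0.8515 servings and 3.035 servings → $3.83.
So the least-cost plan costs $2.04.

$2.04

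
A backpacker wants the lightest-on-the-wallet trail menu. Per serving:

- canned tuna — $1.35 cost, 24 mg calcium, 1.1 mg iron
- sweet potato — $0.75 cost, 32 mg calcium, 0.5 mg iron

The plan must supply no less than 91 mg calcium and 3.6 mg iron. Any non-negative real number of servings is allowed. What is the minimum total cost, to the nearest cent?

An LP optimum is at a vertex; with two nutrient constraints at most two foods are used. Check each candidate.
canned tuna only: max(91/24, 3.6/1.1) = 3.792 servings → $5.12.
sweet potato only: max(91/32, 3.6/0.5) = 7.2 servings → $5.40.
canned tuna + sweet potato with both tight: 3.004 servings and 0.5905 servings → $4.50.
Cheapest feasible corner: $4.50.

$4.50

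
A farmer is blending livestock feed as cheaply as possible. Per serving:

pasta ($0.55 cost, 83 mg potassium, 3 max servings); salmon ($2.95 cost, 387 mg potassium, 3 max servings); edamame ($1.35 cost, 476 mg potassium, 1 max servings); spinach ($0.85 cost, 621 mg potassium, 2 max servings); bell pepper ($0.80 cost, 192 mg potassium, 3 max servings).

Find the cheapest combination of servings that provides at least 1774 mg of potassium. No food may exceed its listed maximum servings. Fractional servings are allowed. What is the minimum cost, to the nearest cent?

Cost per mg of potassium: spinach $0.0014, edamame $0.0028, bell pepper $0.0042, pasta $0.0066, salmon $0.0076.
Take 2 servings of spinach: +1242.0 mg potassium for $1.70 (total $1.70, still need 532.0 mg).
Take 1 serving of edamame: +476.0 mg potassium for $1.35 (total $3.05, still need 56.0 mg).
Take 0.2917 servings of bell pepper: +56.0 mg potassium for $0.23 (total $3.28, still need 0.0 mg).
Greedy by cheapest-per-mg is optimal for a single linear constraint, so the minimum cost is $3.28.

$3.28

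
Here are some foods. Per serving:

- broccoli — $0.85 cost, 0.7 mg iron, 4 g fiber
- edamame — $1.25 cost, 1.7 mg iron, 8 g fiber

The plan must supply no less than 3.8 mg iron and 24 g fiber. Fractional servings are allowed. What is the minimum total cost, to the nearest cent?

$3.75

The cheapest plan sits at a corner of the feasible region — with two constraints it uses at most two foods.
broccoli only: max(3.8/0.7, 24/4) = 6 servings → $5.10.
edamame only: max(3.8/1.7, 24/8) = 3 servings → $3.75.
broccoli + edamame with both targets exact would need a negative amount; discard.
The minimum over all feasible corners is $3.75.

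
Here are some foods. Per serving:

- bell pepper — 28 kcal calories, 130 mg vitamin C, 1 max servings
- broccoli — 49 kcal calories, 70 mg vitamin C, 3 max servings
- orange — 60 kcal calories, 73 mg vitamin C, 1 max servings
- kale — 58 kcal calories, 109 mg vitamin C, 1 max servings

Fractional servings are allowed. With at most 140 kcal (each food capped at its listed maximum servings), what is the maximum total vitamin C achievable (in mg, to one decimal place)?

316.1 mg

Vitamin C per kcal: bell pepper 4.643, kale 1.879, broccoli 1.429, orange 1.217.
Take 1 serving of bell pepper: uses 28 kcal, +130.0 mg vitamin C (running total 130.0 mg).
Take 1 serving of kale: uses 58 kcal, +109.0 mg vitamin C (running total 239.0 mg).
Take 1.102 servings of broccoli: uses 54 kcal, +77.1 mg vitamin C (running total 316.1 mg).
Filling greedily by vitamin C-per-kcal is optimal for one linear limit, giving 316.1 mg.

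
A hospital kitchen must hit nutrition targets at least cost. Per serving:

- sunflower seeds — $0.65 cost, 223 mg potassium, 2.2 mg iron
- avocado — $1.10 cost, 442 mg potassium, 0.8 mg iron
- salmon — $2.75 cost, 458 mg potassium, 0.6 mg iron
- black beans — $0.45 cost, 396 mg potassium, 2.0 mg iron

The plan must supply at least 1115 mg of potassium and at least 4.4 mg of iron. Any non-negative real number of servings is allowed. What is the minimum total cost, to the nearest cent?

$1.27

Compare the cost at each extreme point of the feasible region.
sunflower seeds only: max(1115/223, 4.4/2.2) = 5 servings → $3.25.
avocado only: max(1115/442, 4.4/0.8) = 5.5 servings → $6.05.
salmon only: max(1115/458, 4.4/0.6) = 7.333 servings → $20.17.
black beans only: max(1115/396, 4.4/2.0) = 2.816 servings → $1.27.
sunflower seeds + avocado with both tight: 1.326 servings and 1.854 servings → $2.90.
sunflower seeds + salmon with both tight: 1.541 servings and 1.684 servings → $5.63.
sunflower seeds + black beans with both targets exact would need a negative amount; discard.
avocado + salmon: intersection lies outside the first quadrant.
avocado + black beans with both tight: 0.8597 servings and 1.856 servings → $1.78.
salmon + black beans with both tight: 0.7188 servings and 1.984 servings → $2.87.
The minimum over all feasible corners is $1.27.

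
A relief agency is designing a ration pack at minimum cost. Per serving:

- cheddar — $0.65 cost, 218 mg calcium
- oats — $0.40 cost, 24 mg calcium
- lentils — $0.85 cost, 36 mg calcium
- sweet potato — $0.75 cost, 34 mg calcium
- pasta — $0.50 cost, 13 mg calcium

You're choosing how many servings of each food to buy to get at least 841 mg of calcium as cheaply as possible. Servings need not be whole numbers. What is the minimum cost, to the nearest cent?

Cost per mg of calcium: cheddar $0.0030, oats $0.0167, sweet potato $0.0221, lentils $0.0236, pasta $0.0385.
With no serving limits, use only cheddar: 841 mg / 218 mg = 3.858 servings × $0.65 = $2.51.

$2.51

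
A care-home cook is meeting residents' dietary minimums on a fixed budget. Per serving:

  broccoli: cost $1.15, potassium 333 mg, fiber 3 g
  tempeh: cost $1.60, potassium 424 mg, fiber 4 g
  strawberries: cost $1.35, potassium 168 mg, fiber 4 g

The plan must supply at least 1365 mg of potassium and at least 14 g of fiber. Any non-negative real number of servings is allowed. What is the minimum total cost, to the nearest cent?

$5.24

For a min-cost LP with two ≥-constraints, a basic feasible solution has at most two positive variables.
broccoli only: max(1365/333, 14/3) = 4.667 servings → $5.37.
tempeh only: max(1365/424, 14/4) = 3.5 servings → $5.60.
strawberries only: max(1365/168, 14/4) = 8.125 servings → $10.97.
broccoli + tempeh: the both-tight solution has a negative serving — not a feasible corner.
broccoli + strawberries with both tight: 3.754 servings and 0.6848 servings → $5.24.
tempeh + strawberries with both tight: 3.035 servings and 0.4648 servings → $5.48.
So the least-cost plan costs $5.24.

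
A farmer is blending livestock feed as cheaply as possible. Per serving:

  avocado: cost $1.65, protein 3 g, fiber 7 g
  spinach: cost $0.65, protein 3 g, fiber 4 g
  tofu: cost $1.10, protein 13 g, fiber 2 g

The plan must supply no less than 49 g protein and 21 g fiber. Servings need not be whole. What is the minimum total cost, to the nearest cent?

$5.65

An LP optimum is at a vertex; with two nutrient constraints at most two foods are used. Check each candidate.
avocado only: max(49/3, 21/7) = 16.33 servings → $26.95.
spinach only: max(49/3, 21/4) = 16.33 servings → $10.62.
tofu only: max(49/13, 21/2) = 10.5 servings → $11.55.
avocado + spinach: the both-tight solution has a negative serving — not a feasible corner.
avocado + tofu with both tight: 2.059 servings and 3.294 servings → $7.02.
spinach + tofu with both tight: 3.804 servings and 2.891 servings → $5.65.
So the least-cost plan costs $5.65.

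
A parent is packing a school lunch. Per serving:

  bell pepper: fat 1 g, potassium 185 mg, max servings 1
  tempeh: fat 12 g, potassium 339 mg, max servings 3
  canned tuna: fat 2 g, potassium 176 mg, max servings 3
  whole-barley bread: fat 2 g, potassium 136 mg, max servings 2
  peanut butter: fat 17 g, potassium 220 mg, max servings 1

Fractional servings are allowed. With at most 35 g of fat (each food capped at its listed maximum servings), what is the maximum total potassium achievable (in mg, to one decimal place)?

Potassium per g fat: bell pepper 185, canned tuna 88, whole-barley bread 68, tempeh 28.25, peanut butter 12.94.
Take 1 serving of bell pepper: uses 1 g fat, +185.0 mg potassium (running total 185.0 mg).
Take 3 servings of canned tuna: uses 6 g fat, +528.0 mg potassium (running total 713.0 mg).
Take 2 servings of whole-barley bread: uses 4 g fat, +272.0 mg potassium (running total 985.0 mg).
Take 2 servings of tempeh: uses 24 g fat, +678.0 mg potassium (running total 1663.0 mg).
Filling greedily by potassium-per-g fat is optimal for one linear limit, giving 1663.0 mg.

1663.0 mg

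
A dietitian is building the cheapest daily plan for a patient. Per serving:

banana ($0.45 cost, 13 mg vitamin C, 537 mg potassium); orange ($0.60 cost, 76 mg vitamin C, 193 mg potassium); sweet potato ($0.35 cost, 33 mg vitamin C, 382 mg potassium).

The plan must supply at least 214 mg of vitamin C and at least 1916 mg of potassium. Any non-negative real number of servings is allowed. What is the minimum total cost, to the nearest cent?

$2.10

At the optimum either one food covers both requirements or two foods hit both targets exactly; no other combination can be cheaper.
banana only: max(214/13, 1916/537) = 16.46 servings → $7.41.
orange only: max(214/76, 1916/193) = 9.927 servings → $5.96.
sweet potato only: max(214/33, 1916/382) = 6.485 servings → $2.27.
banana + orange with both tight: 2.723 servings and 2.35 servings → $2.64.
banana + sweet potato with both targets exact would need a negative amount; discard.
orange + sweet potato with both tight: 0.8172 servings and 4.603 servings → $2.10.
Cheapest feasible corner: $2.10.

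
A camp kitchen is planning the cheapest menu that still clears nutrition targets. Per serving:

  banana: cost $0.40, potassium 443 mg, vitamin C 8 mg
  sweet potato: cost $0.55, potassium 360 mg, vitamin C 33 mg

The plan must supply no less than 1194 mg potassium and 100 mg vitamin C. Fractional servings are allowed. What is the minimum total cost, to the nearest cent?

$1.74

An LP optimum is at a vertex; with two nutrient constraints at most two foods are used. Check each candidate.
banana only: max(1194/443, 100/8) = 12.5 servings → $5.00.
sweet potato only: max(1194/360, 100/33) = 3.317 servings → $1.82.
banana + sweet potato with both tight: 0.2898 servings and 2.96 servings → $1.74.
Cheapest feasible corner: $1.74.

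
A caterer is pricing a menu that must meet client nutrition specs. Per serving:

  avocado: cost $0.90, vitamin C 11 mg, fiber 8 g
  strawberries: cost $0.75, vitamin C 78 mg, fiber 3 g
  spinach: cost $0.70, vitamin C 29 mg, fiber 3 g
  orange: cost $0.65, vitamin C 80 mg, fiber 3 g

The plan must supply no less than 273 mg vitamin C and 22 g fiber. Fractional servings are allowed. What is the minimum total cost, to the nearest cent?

$3.47

This is a tiny linear program; its minimum lies at a vertex of the feasible set. List the vertices and price them.
avocado only: max(273/11, 22/8) = 24.82 servings → $22.34.
strawberries only: max(273/78, 22/3) = 7.333 servings → $5.50.
spinach only: max(273/29, 22/3) = 9.414 servings → $6.59.
orange only: max(273/80, 22/3) = 7.333 servings → $4.77.
avocado + strawberries with both tight: 1.518 servings and 3.286 servings → $3.83.
avocado + spinach: the both-tight solution has a negative serving — not a feasible corner.
avocado + orange with both tight: 1.55 servings and 3.199 servings → $3.47.
strawberries + spinach with both tight: 1.231 servings and 6.102 servings → $5.19.
strawberries + orange with both targets exact would need a negative amount; discard.
spinach + orange with both tight: 6.15 servings and 1.183 servings → $5.07.
So the least-cost plan costs $3.47.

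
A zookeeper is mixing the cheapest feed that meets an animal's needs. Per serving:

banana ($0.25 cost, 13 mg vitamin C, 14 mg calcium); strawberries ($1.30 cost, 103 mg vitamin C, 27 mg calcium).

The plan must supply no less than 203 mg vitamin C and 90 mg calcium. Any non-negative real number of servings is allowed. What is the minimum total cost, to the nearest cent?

Check every corner: each single food scaled to meet both minima, and each pair solved so both constraints bind.
banana only: max(203/13, 90/14) = 15.62 servings → $3.90.
strawberries only: max(203/103, 90/27) = 3.333 servings → $4.33.
banana + strawberries with both tight: 3.473 servings and 1.533 servings → $2.86.
The minimum over all feasible corners is $2.86.

$2.86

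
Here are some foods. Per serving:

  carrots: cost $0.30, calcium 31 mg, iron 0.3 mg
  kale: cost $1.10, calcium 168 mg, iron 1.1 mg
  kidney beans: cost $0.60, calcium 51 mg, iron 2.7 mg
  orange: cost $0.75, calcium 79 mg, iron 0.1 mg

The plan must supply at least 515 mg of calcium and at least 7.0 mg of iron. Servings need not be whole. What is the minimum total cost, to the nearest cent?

This is a tiny linear program; its minimum lies at a vertex of the feasible set. List the vertices and price them.
carrots only: max(515/31, 7.0/0.3) = 23.33 servings → $7.00.
kale only: max(515/168, 7.0/1.1) = 6.364 servings → $7.00.
kidney beans only: max(515/51, 7.0/2.7) = 10.1 servings → $6.06.
orange only: max(515/79, 7.0/0.1) = 70 servings → $52.50.
carrots + kale: intersection lies outside the first quadrant.
carrots + kidney beans with both tight: 15.11 servings and 0.9137 servings → $5.08.
carrots + orange: intersection lies outside the first quadrant.
kale + kidney beans with both tight: 2.6 servings and 1.533 servings → $3.78.
kale + orange: the both-tight solution has a negative serving — not a feasible corner.
kidney beans + orange with both tight: 2.409 servings and 4.964 servings → $5.17.
Cheapest feasible corner: $3.78.

$3.78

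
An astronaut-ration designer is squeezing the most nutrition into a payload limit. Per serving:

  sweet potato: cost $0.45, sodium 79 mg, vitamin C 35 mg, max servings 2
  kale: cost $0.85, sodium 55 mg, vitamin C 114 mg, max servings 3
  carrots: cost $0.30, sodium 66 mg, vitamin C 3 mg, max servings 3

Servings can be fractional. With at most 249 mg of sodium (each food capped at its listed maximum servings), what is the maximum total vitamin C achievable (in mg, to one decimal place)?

379.2 mg

Vitamin C per mg sodium: kale 2.073, sweet potato 0.443, carrots 0.04545.
Take 3 servings of kale: uses 165 mg sodium, +342.0 mg vitamin C (running total 342.0 mg).
Take 1.063 servings of sweet potato: uses 84 mg sodium, +37.2 mg vitamin C (running total 379.2 mg).
Greedy by best ratio exhausts the sodium allowance optimally: 379.2 mg.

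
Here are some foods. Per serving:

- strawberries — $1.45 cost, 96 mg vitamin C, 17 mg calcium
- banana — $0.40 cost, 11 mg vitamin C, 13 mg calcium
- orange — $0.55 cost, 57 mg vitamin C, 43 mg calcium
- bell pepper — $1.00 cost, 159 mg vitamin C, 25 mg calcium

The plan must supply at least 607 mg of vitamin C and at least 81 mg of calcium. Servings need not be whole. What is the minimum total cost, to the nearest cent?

$3.82

Check every corner: each single food scaled to meet both minima, and each pair solved so both constraints bind.
strawberries only: max(607/96, 81/17) = 6.323 servings → $9.17.
banana only: max(607/11, 81/13) = 55.18 servings → $22.07.
orange only: max(607/57, 81/43) = 10.65 servings → $5.86.
bell pepper only: max(607/159, 81/25) = 3.818 servings → $3.82.
strawberries + banana: the both-tight solution has a negative serving — not a feasible corner.
strawberries + orange: intersection lies outside the first quadrant.
strawberries + bell pepper: intersection lies outside the first quadrant.
banana + orange with both targets exact would need a negative amount; discard.
banana + bell pepper: intersection lies outside the first quadrant.
orange + bell pepper: intersection lies outside the first quadrant.
The minimum over all feasible corners is $3.82.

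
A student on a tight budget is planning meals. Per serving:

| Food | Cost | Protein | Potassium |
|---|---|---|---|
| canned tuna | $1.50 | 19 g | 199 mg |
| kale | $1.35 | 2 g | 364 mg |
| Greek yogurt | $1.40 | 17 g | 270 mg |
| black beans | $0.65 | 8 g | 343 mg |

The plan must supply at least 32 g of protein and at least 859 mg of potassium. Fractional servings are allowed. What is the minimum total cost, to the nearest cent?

$2.56

Minimising a linear cost over {protein ≥ 32, potassium ≥ 859, servings ≥ 0} — the optimum is at a vertex, using one or two foods.
canned tuna only: max(32/19, 859/199) = 4.317 servings → $6.47.
kale only: max(32/2, 859/364) = 16 servings → $21.60.
Greek yogurt only: max(32/17, 859/270) = 3.181 servings → $4.45.
black beans only: max(32/8, 859/343) = 4 servings → $2.60.
canned tuna + kale with both tight: 1.523 servings and 1.527 servings → $4.35.
canned tuna + Greek yogurt with both targets exact would need a negative amount; discard.
canned tuna + black beans with both tight: 0.8333 servings and 2.021 servings → $2.56.
kale + Greek yogurt with both tight: 1.056 servings and 1.758 servings → $3.89.
kale + black beans: intersection lies outside the first quadrant.
Greek yogurt + black beans with both tight: 1.118 servings and 1.624 servings → $2.62.
The minimum over all feasible corners is $2.56.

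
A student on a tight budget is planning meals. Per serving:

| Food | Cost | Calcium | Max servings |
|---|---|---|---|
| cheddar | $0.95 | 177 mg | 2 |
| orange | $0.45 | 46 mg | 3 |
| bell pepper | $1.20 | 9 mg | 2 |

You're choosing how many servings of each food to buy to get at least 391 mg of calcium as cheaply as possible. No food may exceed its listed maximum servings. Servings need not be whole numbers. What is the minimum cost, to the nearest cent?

Cost per mg of calcium: cheddar $0.0054, orange $0.0098, bell pepper $0.1333.
Take 2 servings of cheddar: +354.0 mg calcium for $1.90 (total $1.90, still need 37.0 mg).
Take 0.8043 servings of orange: +37.0 mg calcium for $0.36 (total $2.26, still need 0.0 mg).
Filling from the cheapest source first is optimal under one linear minimum: $2.26.

$2.26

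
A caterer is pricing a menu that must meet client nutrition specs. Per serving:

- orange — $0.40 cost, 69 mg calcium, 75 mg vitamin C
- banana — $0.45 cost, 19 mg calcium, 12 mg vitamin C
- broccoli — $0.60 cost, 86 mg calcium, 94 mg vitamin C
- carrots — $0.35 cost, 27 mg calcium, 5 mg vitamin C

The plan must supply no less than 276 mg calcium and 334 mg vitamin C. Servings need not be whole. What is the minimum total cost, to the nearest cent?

For a min-cost LP with two ≥-constraints, a basic feasible solution has at most two positive variables.
orange only: max(276/69, 334/75) = 4.453 servings → $1.78.
banana only: max(276/19, 334/12) = 27.83 servings → $12.53.
broccoli only: max(276/86, 334/94) = 3.553 servings → $2.13.
carrots only: max(276/27, 334/5) = 66.8 servings → $23.38.
orange + banana: the both-tight solution has a negative serving — not a feasible corner.
orange + broccoli: intersection lies outside the first quadrant.
orange + carrots: intersection lies outside the first quadrant.
banana + broccoli with both targets exact would need a negative amount; discard.
banana + carrots with both targets exact would need a negative amount; discard.
broccoli + carrots with both targets exact would need a negative amount; discard.
So the least-cost plan costs $1.78.

$1.78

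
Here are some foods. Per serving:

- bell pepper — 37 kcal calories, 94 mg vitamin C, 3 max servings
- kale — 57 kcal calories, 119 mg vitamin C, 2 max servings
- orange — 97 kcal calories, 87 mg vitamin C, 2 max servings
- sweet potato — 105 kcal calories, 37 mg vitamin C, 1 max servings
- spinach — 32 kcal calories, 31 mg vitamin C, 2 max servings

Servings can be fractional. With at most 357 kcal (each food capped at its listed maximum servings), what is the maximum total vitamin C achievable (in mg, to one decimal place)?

Vitamin C per kcal: bell pepper 2.541, kale 2.088, spinach 0.9688, orange 0.8969, sweet potato 0.3524.
Take 3 servings of bell pepper: uses 111 kcal, +282.0 mg vitamin C (running total 282.0 mg).
Take 2 servings of kale: uses 114 kcal, +238.0 mg vitamin C (running total 520.0 mg).
Take 2 servings of spinach: uses 64 kcal, +62.0 mg vitamin C (running total 582.0 mg).
Take 0.701 servings of orange: uses 68 kcal, +61.0 mg vitamin C (running total 643.0 mg).
Greedy by best ratio exhausts the calories allowance optimally: 643.0 mg.

643.0 mg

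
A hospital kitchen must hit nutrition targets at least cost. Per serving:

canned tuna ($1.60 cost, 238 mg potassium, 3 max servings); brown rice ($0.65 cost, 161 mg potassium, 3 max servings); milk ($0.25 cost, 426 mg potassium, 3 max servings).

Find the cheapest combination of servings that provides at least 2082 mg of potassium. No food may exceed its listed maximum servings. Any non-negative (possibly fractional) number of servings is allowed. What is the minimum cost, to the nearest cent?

Cost per mg of potassium: milk $0.0006, brown rice $0.0040, canned tuna $0.0067.
Take 3 servings of milk: +1278.0 mg potassium for $0.75 (total $0.75, still need 804.0 mg).
Take 3 servings of brown rice: +483.0 mg potassium for $1.95 (total $2.70, still need 321.0 mg).
Take 1.349 servings of canned tuna: +321.0 mg potassium for $2.16 (total $4.86, still need 0.0 mg).
Filling from the cheapest source first is optimal under one linear minimum: $4.86.

$4.86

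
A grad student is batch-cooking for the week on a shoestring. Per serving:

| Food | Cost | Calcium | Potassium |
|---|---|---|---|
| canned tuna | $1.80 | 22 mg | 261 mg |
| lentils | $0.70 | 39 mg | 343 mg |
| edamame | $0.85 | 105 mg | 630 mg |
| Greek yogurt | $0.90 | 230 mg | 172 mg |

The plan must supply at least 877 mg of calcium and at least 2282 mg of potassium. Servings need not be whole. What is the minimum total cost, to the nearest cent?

$4.73

Check every corner: each single food scaled to meet both minima, and each pair solved so both constraints bind.
canned tuna only: max(877/22, 2282/261) = 39.86 servings → $71.75.
lentils only: max(877/39, 2282/343) = 22.49 servings → $15.74.
edamame only: max(877/105, 2282/630) = 8.352 servings → $7.10.
Greek yogurt only: max(877/230, 2282/172) = 13.27 servings → $11.94.
canned tuna + lentils: the both-tight solution has a negative serving — not a feasible corner.
canned tuna + edamame: the both-tight solution has a negative serving — not a feasible corner.
canned tuna + Greek yogurt with both tight: 6.65 servings and 3.177 servings → $14.83.
lentils + edamame with both targets exact would need a negative amount; discard.
lentils + Greek yogurt with both tight: 5.182 servings and 2.934 servings → $6.27.
edamame + Greek yogurt with both tight: 2.949 servings and 2.467 servings → $4.73.
The minimum over all feasible corners is $4.73.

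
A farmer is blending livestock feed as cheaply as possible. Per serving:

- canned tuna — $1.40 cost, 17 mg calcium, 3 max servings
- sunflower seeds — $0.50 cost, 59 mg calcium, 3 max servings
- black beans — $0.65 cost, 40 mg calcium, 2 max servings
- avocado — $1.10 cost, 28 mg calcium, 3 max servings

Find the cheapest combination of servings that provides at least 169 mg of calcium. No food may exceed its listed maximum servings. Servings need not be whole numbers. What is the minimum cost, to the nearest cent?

$1.43

Cost per mg of calcium: sunflower seeds $0.0085, black beans $0.0163, avocado $0.0393, canned tuna $0.0824.
Take 2.864 servings of sunflower seeds: +169.0 mg calcium for $1.43 (total $1.43, still need 0.0 mg).
Filling from the cheapest source first is optimal under one linear minimum: $1.43.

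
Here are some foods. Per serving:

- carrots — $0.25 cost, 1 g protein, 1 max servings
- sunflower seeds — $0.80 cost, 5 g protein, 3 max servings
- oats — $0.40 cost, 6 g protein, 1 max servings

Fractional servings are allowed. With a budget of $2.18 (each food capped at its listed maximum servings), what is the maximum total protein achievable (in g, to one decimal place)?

Protein per dollar: oats 15, sunflower seeds 6.25, carrots 4.
Take 1 serving of oats: spends $0.40, +6.0 g protein (running total 6.0 g).
Take 2.225 servings of sunflower seeds: spends $1.78, +11.1 g protein (running total 17.1 g).
Greedy by best ratio exhausts the cost allowance optimally: 17.1 g.

17.1 g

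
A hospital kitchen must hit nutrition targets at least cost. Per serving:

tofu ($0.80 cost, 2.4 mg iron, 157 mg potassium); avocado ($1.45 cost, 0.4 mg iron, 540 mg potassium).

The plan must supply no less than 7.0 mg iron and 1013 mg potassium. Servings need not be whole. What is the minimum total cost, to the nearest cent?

$3.76

Check every corner: each single food scaled to meet both minima, and each pair solved so both constraints bind.
tofu only: max(7.0/2.4, 1013/157) = 6.452 servings → $5.16.
avocado only: max(7.0/0.4, 1013/540) = 17.5 servings → $25.38.
tofu + avocado with both tight: 2.737 servings and 1.08 servings → $3.76.
Cheapest feasible corner: $3.76.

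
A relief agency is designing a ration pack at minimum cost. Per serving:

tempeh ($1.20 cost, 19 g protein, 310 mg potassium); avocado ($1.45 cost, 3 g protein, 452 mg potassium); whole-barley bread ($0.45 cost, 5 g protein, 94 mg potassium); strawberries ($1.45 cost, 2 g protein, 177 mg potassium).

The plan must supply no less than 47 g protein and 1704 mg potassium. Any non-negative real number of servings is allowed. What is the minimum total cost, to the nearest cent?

An LP optimum is at a vertex; with two nutrient constraints at most two foods are used. Check each candidate.
tempeh only: max(47/19, 1704/310) = 5.497 servings → $6.60.
avocado only: max(47/3, 1704/452) = 15.67 servings → $22.72.
whole-barley bread only: max(47/5, 1704/94) = 18.13 servings → $8.16.
strawberries only: max(47/2, 1704/177) = 23.5 servings → $34.08.
tempeh + avocado with both tight: 2.107 servings and 2.325 servings → $5.90.
tempeh + whole-barley bread with both targets exact would need a negative amount; discard.
tempeh + strawberries with both tight: 1.79 servings and 6.491 servings → $11.56.
avocado + whole-barley bread with both tight: 2.074 servings and 8.156 servings → $6.68.
avocado + strawberries with both targets exact would need a negative amount; discard.
whole-barley bread + strawberries with both tight: 7.046 servings and 5.885 servings → $11.70.
So the least-cost plan costs $5.90.

$5.90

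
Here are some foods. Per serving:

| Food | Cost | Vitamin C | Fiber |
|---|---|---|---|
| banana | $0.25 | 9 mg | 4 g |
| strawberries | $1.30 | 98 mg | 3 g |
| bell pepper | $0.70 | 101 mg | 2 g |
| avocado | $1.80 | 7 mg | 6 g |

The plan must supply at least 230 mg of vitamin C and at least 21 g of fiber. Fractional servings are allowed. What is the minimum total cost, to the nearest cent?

$2.40

For a min-cost LP with two ≥-constraints, a basic feasible solution has at most two positive variables.
banana only: max(230/9, 21/4) = 25.56 servings → $6.39.
strawberries only: max(230/98, 21/3) = 7 servings → $9.10.
bell pepper only: max(230/101, 21/2) = 10.5 servings → $7.35.
avocado only: max(230/7, 21/6) = 32.86 servings → $59.14.
banana + strawberries with both tight: 3.748 servings and 2.003 servings → $3.54.
banana + bell pepper with both tight: 4.303 servings and 1.894 servings → $2.40.
banana + avocado: the both-tight solution has a negative serving — not a feasible corner.
strawberries + bell pepper: intersection lies outside the first quadrant.
strawberries + avocado with both tight: 2.175 servings and 2.413 servings → $7.17.
bell pepper + avocado with both tight: 2.083 servings and 2.806 servings → $6.51.
Cheapest feasible corner: $2.40.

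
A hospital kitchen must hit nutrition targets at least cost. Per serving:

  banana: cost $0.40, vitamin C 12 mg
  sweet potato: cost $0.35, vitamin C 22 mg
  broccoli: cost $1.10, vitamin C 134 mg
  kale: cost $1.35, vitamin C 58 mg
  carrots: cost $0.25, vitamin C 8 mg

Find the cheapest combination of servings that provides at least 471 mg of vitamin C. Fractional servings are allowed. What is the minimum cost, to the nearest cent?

Cost per mg of vitamin C: broccoli $0.0082, sweet potato $0.0159, kale $0.0233, carrots $0.0312, banana $0.0333.
With no serving limits, use only broccoli: 471 mg / 134 mg = 3.515 servings × $1.10 = $3.87.

$3.87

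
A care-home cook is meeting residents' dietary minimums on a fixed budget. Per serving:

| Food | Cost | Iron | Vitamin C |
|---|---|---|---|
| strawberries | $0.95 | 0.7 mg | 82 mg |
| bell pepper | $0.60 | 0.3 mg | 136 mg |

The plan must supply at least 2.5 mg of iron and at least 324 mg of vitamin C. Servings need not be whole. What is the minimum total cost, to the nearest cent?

Minimising a linear cost over {iron ≥ 2.5, vitamin C ≥ 324, servings ≥ 0} — the optimum is at a vertex, using one or two foods.
strawberries only: max(2.5/0.7, 324/82) = 3.951 servings → $3.75.
bell pepper only: max(2.5/0.3, 324/136) = 8.333 servings → $5.00.
strawberries + bell pepper with both tight: 3.439 servings and 0.3088 servings → $3.45.
Cheapest feasible corner: $3.45.

$3.45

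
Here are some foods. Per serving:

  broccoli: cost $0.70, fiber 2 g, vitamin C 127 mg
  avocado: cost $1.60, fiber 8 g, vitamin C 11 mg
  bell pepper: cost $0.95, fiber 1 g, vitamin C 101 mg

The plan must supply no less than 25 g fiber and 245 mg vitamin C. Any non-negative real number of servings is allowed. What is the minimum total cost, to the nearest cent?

At the optimum either one food covers both requirements or two foods hit both targets exactly; no other combination can be cheaper.
broccoli only: max(25/2, 245/127) = 12.5 servings → $8.75.
avocado only: max(25/8, 245/11) = 22.27 servings → $35.64.
bell pepper only: max(25/1, 245/101) = 25 servings → $23.75.
broccoli + avocado with both tight: 1.695 servings and 2.701 servings → $5.51.
broccoli + bell pepper: the both-tight solution has a negative serving — not a feasible corner.
avocado + bell pepper with both tight: 2.861 servings and 2.114 servings → $6.59.
The minimum over all feasible corners is $5.51.

$5.51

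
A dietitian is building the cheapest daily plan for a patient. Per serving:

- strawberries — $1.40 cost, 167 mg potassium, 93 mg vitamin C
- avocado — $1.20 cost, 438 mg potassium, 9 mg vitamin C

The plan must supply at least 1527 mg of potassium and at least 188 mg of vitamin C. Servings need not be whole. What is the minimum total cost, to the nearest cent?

Check every corner: each single food scaled to meet both minima, and each pair solved so both constraints bind.
strawberries only: max(1527/167, 188/93) = 9.144 servings → $12.80.
avocado only: max(1527/438, 188/9) = 20.89 servings → $25.07.
strawberries + avocado with both tight: 1.749 servings and 2.82 servings → $5.83.
So the least-cost plan costs $5.83.

$5.83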